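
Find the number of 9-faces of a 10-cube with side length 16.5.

Number of 9-faces = C(10,9) · 2^(10-9) = 10 · 2 = 20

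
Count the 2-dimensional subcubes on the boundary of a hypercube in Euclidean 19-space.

f_2(19-cube) = (19 choose 2) · 2^17 = 22413312.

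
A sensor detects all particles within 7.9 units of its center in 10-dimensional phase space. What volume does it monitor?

Volume = π^{10/2}·(7.9)^10/Γ(6) ≈ 2.41457e+09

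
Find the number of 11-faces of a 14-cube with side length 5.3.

Choose 11 of 14 axes to span the face (C(14,11) = 364 ways), then fix each of the remaining 3 coordinates at one of its two extreme values (2^3 = 8 ways): 364·8 = 2912.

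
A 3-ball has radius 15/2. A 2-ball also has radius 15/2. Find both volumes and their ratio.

V_3(7.5) ≈ 1767.15. V_2(7.5) ≈ 176.715. Ratio V_3/V_2 ≈ 10.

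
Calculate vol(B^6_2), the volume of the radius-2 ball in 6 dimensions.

V = 32·π^3/3 ≈ 330.734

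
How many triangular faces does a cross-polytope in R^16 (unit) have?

An n-cross-polytope has 2^(k+1)·C(n,k+1) k-faces. Here 2^3·C(16,3) = 8·560 = 4480.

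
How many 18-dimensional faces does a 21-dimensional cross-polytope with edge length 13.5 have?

Number of 18-faces = 2^(18+1) · C(21,18+1) = 524288 · 210 = 110100480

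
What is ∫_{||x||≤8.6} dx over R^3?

Volume = π^{3/2}·(8.6)^3/Γ(5/2) ≈ 2664.31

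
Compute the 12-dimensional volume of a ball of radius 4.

V_12(4) = π^(12/2) · (4)^12 / Γ(12/2 + 1) = 1048576·π^6/45 ≈ 2.2402e+07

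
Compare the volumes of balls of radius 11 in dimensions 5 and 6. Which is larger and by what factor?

V_5(11) ≈ 847738, V_6(11) ≈ 9.15492e+06. The 6-ball is larger by a factor of 10.8.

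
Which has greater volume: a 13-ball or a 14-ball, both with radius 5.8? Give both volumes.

V_13(5.8) ≈ 7.6543e+09. V_14(5.8) ≈ 2.92153e+10. The 14-ball is larger.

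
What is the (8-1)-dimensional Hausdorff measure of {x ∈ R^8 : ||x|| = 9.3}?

The surface area of an n-ball is 2π^(n/2) r^(n-1) / Γ(n/2). For n=8, r=9.3: 1.9537e+08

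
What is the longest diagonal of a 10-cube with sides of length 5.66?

Diagonal = √10 · 5.66 ≈ 17.8985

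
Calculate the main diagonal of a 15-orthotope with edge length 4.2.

||(4.2,4.2,...,4.2)|| = √(15)·4.2 ≈ 16.2665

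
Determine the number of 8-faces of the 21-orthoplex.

An n-cross-polytope has 2^(k+1)·C(n,k+1) k-faces. Here 2^9·C(21,9) = 512·293930 = 150492160.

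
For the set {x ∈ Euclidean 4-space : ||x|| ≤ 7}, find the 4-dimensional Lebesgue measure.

V = 2401·π^2/2 ≈ 11848.5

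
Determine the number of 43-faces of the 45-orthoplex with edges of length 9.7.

f_43(45-orthoplex) = 2^44 · (45 choose 44) = 791648371998720.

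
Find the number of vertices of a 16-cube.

Each vertex is a binary string of length 16, so there are 2^16 = 65536.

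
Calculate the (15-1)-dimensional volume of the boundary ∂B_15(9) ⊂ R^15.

S = n·V_n(r)/r = 15·V_15(9)/9 (volume-to-surface relation), giving 216905884017408·π^7/5005 ≈ 1.30893e+14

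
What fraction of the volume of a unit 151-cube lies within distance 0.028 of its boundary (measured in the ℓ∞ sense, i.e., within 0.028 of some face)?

The inner cube has side 1-2·0.028 = 0.944 and volume (0.944)^151 ≈ 0.0001663, so the shell holds 0.999834 of the volume.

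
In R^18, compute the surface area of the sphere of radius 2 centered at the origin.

S = n·V_n(r)/r = 18·V_18(2)/2 (volume-to-surface relation), giving 2048·π^9/315 ≈ 193806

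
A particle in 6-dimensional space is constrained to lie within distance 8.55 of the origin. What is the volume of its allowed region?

V_6(8.55) = π^(6/2) · (8.55)^6 / Γ(6/2 + 1) ≈ 2.01881e+06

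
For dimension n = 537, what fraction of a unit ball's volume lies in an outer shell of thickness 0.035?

1 - (1-0.035)^537 ≈ 0.9999999951 ≈ (100 - 4.91e-07)%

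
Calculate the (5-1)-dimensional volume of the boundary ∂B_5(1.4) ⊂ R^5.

The surface area of an n-ball is 2π^(n/2) r^(n-1) / Γ(n/2). For n=5, r=1.4: 101.107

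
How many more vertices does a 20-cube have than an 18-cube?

The 20-cube has 2^20 = 1048576 vertices. The 18-cube has 2^18 = 262144 vertices. Difference: 1048576 - 262144 = 786432.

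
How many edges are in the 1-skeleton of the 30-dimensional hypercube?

The 30-cube has n·2^(n-1) = 30·2^29 = 30·536870912 = 16106127360 edges.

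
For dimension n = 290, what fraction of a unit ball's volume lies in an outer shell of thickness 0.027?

1 - (1-0.027)^290 ≈ 0.999643 ≈ 99.9643%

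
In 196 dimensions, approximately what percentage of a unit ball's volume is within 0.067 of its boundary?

1 - (1-0.067)^196 ≈ 0.9999987503 ≈ 99.999875%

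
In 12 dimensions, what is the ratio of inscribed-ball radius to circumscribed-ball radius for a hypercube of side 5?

For an n-cube of any side s, the inradius is s/2 and the circumradius is s√n/2, so the ratio is 1/√12 ≈ 0.288675.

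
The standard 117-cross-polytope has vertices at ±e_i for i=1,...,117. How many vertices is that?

An n-cross-polytope has 2n vertices; here n = 117, giving 234.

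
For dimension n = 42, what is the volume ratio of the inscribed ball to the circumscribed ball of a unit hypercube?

Volume scales as r^n, and r_in/r_out = 1/√42, giving (1/√42)^42 ≈ 8.1614e-35.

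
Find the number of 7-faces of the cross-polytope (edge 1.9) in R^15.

Each 7-face is the convex hull of 8 vertices, one chosen as ±e_i from each of 8 distinct axes: 2^8·C(15,8) = 1647360.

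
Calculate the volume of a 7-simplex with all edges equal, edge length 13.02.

For a regular n-simplex with edge a, V = (a^n / n!)·√((n+1)/2^n). With a=13.02, n=7: V ≈ 3146.2.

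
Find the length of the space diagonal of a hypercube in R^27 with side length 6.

The space diagonal of an n-cube of side s is s√n. Here 6·√27 ≈ 31.1769.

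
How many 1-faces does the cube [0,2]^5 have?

An n-cube has n·2^(n-1) edges. With n = 5: 5·16 = 80.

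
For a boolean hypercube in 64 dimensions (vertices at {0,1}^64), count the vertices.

An n-cube has 2^n vertices; for n = 64 that is 2^64 = 18446744073709551616.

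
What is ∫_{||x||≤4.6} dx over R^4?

V_4(4.6) = π^(4/2) · (4.6)^4 / Γ(4/2 + 1) ≈ 2209.54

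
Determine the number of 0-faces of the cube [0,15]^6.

f_0(6-cube) = (6 choose 0) · 2^6 = 64.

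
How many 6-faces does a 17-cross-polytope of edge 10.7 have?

Each 6-face is the convex hull of 7 vertices, one chosen as ±e_i from each of 7 distinct axes: 2^7·C(17,7) = 2489344.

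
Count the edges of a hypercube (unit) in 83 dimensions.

Each of the 2^83 = 9671406556917033397649408 vertices has degree 83; total edges = 83·2^83/2 = 401363372112056886002450432.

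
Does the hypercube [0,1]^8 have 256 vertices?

True. The 8-cube has 2^8 = 256 vertices.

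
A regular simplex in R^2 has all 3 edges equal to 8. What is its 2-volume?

Area = (√3/4) · 8² = 27.7128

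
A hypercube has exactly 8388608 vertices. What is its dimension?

The n-cube has 2^n vertices, and 8388608 = 2^23, so n = 23.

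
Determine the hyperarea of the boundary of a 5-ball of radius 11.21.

The surface area of an n-ball is 2π^(n/2) r^(n-1) / Γ(n/2). For n=5, r=11.21: 415615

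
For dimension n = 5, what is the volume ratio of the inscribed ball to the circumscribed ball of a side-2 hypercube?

V_in / V_out = (r_in/r_out)^5 = (1/√5)^5 = 5^(-5/2) ≈ 0.0178885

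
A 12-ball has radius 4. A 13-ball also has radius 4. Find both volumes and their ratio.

V_12(4) ≈ 2.2402e+07. V_13(4) ≈ 6.11113e+07. Ratio V_12/V_13 ≈ 0.3666.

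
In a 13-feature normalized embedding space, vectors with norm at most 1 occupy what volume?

Volume = π^{13/2}·(1)^13/Γ(15/2) = 128·π^6/135135 ≈ 0.910629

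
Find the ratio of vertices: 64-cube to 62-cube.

The 64-cube has 2^64 = 18446744073709551616 vertices. The 62-cube has 2^62 = 4611686018427387904 vertices. Ratio: 18446744073709551616/4611686018427387904 = 4.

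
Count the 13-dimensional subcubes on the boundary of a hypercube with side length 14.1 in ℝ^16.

An n-cube has C(n,k)·2^(n-k) k-faces. Here C(16,13)·2^3 = 560·8 = 4480.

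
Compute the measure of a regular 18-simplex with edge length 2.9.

V = (2.9^18 / 18!) · √((18+1) / 2^18) ≈ 2.79853e-10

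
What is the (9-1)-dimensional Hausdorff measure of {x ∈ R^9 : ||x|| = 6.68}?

S_9(6.68) = 2·π^(9/2)·(6.68)^8 / Γ(9/2) ≈ 1.17699e+08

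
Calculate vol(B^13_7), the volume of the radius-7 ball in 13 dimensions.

The n-ball volume is π^(n/2)·r^n/Γ(n/2+1). With n=13, r=7: V = 1771684761728·π^6/19305 ≈ 8.82299e+10.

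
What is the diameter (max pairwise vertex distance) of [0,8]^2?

Diagonal = √2 · 8 ≈ 11.3137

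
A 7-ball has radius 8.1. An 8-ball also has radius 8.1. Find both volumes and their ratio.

V_7(8.1) ≈ 1.08087e+07. V_8(8.1) ≈ 7.52088e+07. Ratio V_7/V_8 ≈ 0.1437.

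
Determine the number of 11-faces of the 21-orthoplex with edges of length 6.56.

Number of 11-faces = 2^(11+1) · C(21,11+1) = 4096 · 293930 = 1203937280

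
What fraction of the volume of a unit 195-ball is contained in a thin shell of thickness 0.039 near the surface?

1 - (1-0.039)^195 ≈ 0.999572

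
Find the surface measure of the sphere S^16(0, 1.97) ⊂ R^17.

The surface area of an n-ball is 2π^(n/2) r^(n-1) / Γ(n/2). For n=17, r=1.97: 123330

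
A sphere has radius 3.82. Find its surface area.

|∂B_3(3.82)| = 4πr² = 4π·(3.82)² ≈ 183.374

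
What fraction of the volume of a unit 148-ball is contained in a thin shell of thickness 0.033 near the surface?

Shell fraction = 1 - (1-0.033)^148 ≈ 0.993032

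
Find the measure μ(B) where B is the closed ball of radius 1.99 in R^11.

V_11(1.99) = π^(11/2) · (1.99)^11 / Γ(11/2 + 1) ≈ 3651.65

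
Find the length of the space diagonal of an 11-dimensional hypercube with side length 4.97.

||(4.97,4.97,...,4.97)|| = √(11)·4.97 ≈ 16.4836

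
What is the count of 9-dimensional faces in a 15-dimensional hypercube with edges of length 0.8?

Number of 9-faces = C(15,9) · 2^(15-9) = 5005 · 64 = 320320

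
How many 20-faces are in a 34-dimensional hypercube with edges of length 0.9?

f_20(34-cube) = (34 choose 20) · 2^14 = 22806128885760.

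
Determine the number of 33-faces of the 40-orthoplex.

Number of 33-faces = 2^(33+1) · C(40,33+1) = 17179869184 · 3838380 = 65942866278481920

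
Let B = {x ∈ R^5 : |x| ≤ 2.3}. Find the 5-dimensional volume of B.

The n-ball volume is π^(n/2)·r^n/Γ(n/2+1). With n=5, r=2.3: V ≈ 338.796.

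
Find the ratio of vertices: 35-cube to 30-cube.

The 35-cube has 2^35 = 34359738368 vertices. The 30-cube has 2^30 = 1073741824 vertices. Ratio: 34359738368/1073741824 = 32.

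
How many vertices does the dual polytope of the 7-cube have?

The 7-dimensional cross-polytope has 2n = 2·7 = 14 vertices.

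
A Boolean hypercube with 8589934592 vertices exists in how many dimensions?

Since 2^n = 8589934592, we have n = 33.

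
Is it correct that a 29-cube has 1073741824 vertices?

False. The 29-cube has 2^29 = 536870912 vertices.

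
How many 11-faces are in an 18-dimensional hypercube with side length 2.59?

An n-cube has C(n,k)·2^(n-k) k-faces. Here C(18,11)·2^7 = 31824·128 = 4073472.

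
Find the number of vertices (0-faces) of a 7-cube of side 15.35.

Choose 0 of 7 axes to span the face (C(7,0) = 1 way), then fix each of the remaining 7 coordinates at one of its two extreme values (2^7 = 128 ways): 1·128 = 128.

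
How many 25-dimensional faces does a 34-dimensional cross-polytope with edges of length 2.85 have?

An n-cross-polytope has 2^(k+1)·C(n,k+1) k-faces. Here 2^26·C(34,26) = 67108864·18156204 = 1218442224992256.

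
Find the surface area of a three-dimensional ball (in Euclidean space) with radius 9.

The surface area of an n-ball is 2π^(n/2) r^(n-1) / Γ(n/2). For n=3, r=9: 4πr² = 4π·(9)² ≈ 1017.88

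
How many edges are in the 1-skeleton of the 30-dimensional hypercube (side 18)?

The 30-cube has n·2^(n-1) = 30·2^29 = 30·536870912 = 16106127360 edges.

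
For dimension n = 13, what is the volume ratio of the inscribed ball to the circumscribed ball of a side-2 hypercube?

V_in/V_out = n^(-n/2) = 13^(-13/2) ≈ 5.74603e-08.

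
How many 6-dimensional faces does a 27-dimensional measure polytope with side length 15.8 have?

An n-cube has C(n,k)·2^(n-k) k-faces. Here C(27,6)·2^21 = 296010·2097152 = 620777963520.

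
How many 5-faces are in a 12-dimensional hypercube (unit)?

Choose 5 of 12 axes to span the face (C(12,5) = 792 ways), then fix each of the remaining 7 coordinates at one of its two extreme values (2^7 = 128 ways): 792·128 = 101376.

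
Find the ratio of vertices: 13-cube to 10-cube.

The 13-cube has 2^13 = 8192 vertices. The 10-cube has 2^10 = 1024 vertices. Ratio: 8192/1024 = 8.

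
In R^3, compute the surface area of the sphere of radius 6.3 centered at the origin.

The surface area of an n-ball is 2π^(n/2) r^(n-1) / Γ(n/2). For n=3, r=6.3: 4πr² = 4π·(6.3)² ≈ 498.759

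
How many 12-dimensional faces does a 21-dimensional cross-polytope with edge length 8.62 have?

An n-cross-polytope has 2^(k+1)·C(n,k+1) k-faces. Here 2^13·C(21,13) = 8192·203490 = 1666990080.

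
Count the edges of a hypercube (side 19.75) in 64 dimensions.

Number of 1-faces = C(64,1)·2^(64-1) = 64·9223372036854775808 = 590295810358705651712.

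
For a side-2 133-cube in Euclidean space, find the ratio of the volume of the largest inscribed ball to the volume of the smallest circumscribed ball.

V_in/V_out = n^(-n/2) = 133^(-133/2) ≈ 5.80585e-142.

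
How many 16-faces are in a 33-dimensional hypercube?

An n-cube has C(n,k)·2^(n-k) k-faces. Here C(33,16)·2^17 = 1166803110·131072 = 152935217233920.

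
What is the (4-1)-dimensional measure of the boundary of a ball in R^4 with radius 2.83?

S = n·V_n(r)/r = 4·V_4(2.83)/2.83 (volume-to-surface relation), giving 447.393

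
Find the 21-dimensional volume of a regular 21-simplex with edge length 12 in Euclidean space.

V = (12^21 / 21!) · √((21+1) / 2^21) ≈ 2.91648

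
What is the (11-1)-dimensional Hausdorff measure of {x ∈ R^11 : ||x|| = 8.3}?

S_11(8.3) = 2·π^(11/2)·(8.3)^10 / Γ(11/2) ≈ 3.21572e+10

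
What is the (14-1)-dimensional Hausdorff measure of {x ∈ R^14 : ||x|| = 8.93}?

S_14(8.93) = 2·π^(14/2)·(8.93)^13 / Γ(14/2) ≈ 1.92671e+13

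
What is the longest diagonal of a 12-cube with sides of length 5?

||(5,5,...,5)|| = √(12)·5 ≈ 17.3205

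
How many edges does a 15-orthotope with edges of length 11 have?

Each of the 2^15 = 32768 vertices has degree 15; total edges = 15·2^15/2 = 245760.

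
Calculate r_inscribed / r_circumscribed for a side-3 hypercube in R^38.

r_in = 3/2 (half the side); r_out = 3√38/2 (half the diagonal). Ratio = 1/√38 ≈ 0.162221.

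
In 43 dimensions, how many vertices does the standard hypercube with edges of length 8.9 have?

The 43-cube has 2^43 = 8796093022208 vertices.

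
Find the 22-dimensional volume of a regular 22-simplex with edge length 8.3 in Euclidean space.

V = (8.3^22 / 22!) · √((22+1) / 2^22) ≈ 0.00034553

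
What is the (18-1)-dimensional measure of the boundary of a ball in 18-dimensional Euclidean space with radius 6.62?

S_18(6.62) = 2·π^(18/2)·(6.62)^17 / Γ(18/2) ≈ 1.33182e+14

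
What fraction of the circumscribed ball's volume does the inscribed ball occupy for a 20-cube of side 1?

V_in/V_out = n^(-n/2) = 20^(-20/2) ≈ 9.76562e-14.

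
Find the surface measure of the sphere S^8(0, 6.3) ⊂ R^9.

The surface area of an n-ball is 2π^(n/2) r^(n-1) / Γ(n/2). For n=9, r=6.3: 7.3669e+07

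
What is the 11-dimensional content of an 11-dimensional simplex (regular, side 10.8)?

V = (10.8^11 / 11!) · √((11+1) / 2^11) ≈ 447.127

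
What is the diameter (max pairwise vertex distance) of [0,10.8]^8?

Diagonal = √8 · 10.8 ≈ 30.547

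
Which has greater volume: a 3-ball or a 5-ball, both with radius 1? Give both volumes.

V_3(1) ≈ 4.18879. V_5(1) ≈ 5.26379. The 5-ball is larger.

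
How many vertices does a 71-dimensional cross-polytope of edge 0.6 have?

The vertices are ±e_1, ..., ±e_71, so there are 2·71 = 142.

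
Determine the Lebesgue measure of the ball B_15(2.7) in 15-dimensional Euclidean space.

V_15(2.7) = π^(15/2) · (2.7)^15 / Γ(15/2 + 1) ≈ 1.1269e+06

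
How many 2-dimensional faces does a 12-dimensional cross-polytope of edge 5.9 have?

Each 2-face is the convex hull of 3 vertices, one chosen as ±e_i from each of 3 distinct axes: 2^3·C(12,3) = 1760.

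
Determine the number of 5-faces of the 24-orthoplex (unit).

An n-cross-polytope has 2^(k+1)·C(n,k+1) k-faces. Here 2^6·C(24,6) = 64·134596 = 8614144.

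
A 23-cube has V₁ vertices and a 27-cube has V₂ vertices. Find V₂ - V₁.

V₁ = 2^23 = 8388608. V₂ = 2^27 = 134217728. V₂ - V₁ = 125829120.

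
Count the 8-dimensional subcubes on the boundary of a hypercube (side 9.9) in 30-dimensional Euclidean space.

Number of 8-faces = C(30,8) · 2^(30-8) = 5852925 · 4194304 = 24548946739200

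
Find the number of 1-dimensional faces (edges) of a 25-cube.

The 25-cube has n·2^(n-1) = 25·2^24 = 25·16777216 = 419430400 edges.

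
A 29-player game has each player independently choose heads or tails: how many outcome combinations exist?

An n-cube has 2^n vertices; for n = 29 that is 2^29 = 536870912.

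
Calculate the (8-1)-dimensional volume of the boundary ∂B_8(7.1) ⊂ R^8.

S_8(7.1) = 2·π^(8/2)·(7.1)^7 / Γ(8/2) ≈ 2.95316e+07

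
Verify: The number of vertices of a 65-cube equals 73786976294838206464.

False. The 65-cube has 2^65 = 36893488147419103232 vertices.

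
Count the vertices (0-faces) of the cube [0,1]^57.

Number of vertices = 2^57 = 144115188075855872.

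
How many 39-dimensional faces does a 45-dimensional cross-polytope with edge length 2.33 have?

Each 39-face is the convex hull of 40 vertices, one chosen as ±e_i from each of 40 distinct axes: 2^40·C(45,40) = 1343338226839977984.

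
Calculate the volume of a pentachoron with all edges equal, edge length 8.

For a regular n-simplex with edge a, V = (a^n / n!)·√((n+1)/2^n). With a=8, n=4: V ≈ 95.4056.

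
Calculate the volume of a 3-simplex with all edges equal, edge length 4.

Volume = (√2/12) · 4³ = 7.54247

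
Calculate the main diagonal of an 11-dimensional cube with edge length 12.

d = √(12² + 12² + ... + 12²) [11 terms] = √(11·12²) = 12√11 ≈ 39.7995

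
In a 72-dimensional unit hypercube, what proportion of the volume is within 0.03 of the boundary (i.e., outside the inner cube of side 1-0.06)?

1 - (1 - 2·0.03)^72 = 1 - 0.94^72 ≈ 0.98838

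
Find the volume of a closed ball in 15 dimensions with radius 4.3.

Volume = π^{15/2}·(4.3)^15/Γ(17/2) ≈ 1.21187e+09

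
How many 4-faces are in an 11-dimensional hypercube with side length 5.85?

An n-cube has C(n,k)·2^(n-k) k-faces. Here C(11,4)·2^7 = 330·128 = 42240.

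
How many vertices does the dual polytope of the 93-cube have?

Number of vertices = 2n = 186.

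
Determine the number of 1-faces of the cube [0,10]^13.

An n-cube has C(n,k)·2^(n-k) k-faces. Here C(13,1)·2^12 = 13·4096 = 53248.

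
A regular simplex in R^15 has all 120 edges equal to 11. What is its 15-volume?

For a regular n-simplex with edge a, V = (a^n / n!)·√((n+1)/2^n). With a=11, n=15: V ≈ 70.5872.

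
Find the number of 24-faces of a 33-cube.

Choose 24 of 33 axes to span the face (C(33,24) = 38567100 ways), then fix each of the remaining 9 coordinates at one of its two extreme values (2^9 = 512 ways): 38567100·512 = 19746355200.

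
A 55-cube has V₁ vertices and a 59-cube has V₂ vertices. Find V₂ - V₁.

V₁ = 2^55 = 36028797018963968. V₂ = 2^59 = 576460752303423488. V₂ - V₁ = 540431955284459520.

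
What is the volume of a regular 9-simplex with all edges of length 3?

Volume = 3^9 · √(10/2^9) / 9! ≈ 0.00758042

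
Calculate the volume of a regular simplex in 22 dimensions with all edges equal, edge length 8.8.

V = (8.8^22 / 22!) · √((22+1) / 2^22) ≈ 0.00125137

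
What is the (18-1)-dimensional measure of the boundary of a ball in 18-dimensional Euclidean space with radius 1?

|∂B_18(1)| = π^9/20160 ≈ 1.47863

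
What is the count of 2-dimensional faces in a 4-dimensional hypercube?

Choose 2 of 4 axes to span the face (C(4,2) = 6 ways), then fix each of the remaining 2 coordinates at one of its two extreme values (2^2 = 4 ways): 6·4 = 24.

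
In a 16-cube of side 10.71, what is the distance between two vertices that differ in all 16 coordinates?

Diagonal = √16 · 10.71 = 42.84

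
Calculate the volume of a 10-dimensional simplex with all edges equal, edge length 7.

For a regular n-simplex with edge a, V = (a^n / n!)·√((n+1)/2^n). With a=7, n=10: V ≈ 8.06796.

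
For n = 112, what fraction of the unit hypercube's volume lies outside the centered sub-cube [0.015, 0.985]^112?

Shell fraction = 1 - (1-0.03)^112 ≈ 0.967006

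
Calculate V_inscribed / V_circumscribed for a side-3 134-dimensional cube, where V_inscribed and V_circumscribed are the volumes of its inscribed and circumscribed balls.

V_in/V_out = n^(-n/2) = 134^(-134/2) ≈ 3.04774e-143.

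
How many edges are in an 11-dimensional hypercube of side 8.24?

Number of 1-faces = C(11,1) · 2^(11-1) = 11 · 1024 = 11264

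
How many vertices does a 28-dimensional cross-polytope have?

An n-cross-polytope has 2n vertices; here n = 28, giving 56.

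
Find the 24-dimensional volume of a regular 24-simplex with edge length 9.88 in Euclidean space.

V = (9.88^24 / 24!) · √((24+1) / 2^24) ≈ 0.00147255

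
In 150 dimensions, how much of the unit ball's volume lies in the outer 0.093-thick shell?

1 - (1-0.093)^150 ≈ 0.9999995624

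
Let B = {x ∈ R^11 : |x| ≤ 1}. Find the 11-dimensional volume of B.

Volume = π^{11/2}·(1)^11/Γ(13/2) = 64·π^5/10395 ≈ 1.8841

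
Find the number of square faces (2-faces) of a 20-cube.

Number of 2-faces = C(20,2) · 2^(20-2) = 190 · 262144 = 49807360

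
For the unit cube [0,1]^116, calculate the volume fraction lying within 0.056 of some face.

1 - (1 - 2·0.056)^116 = 1 - 0.888^116 ≈ 0.9999989627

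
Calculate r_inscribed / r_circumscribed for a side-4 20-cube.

Ratio = (s/2)/(s√20/2) = 20^(-1/2) ≈ 0.223607.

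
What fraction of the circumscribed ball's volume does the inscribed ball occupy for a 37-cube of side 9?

Volume scales as r^n, and r_in/r_out = 1/√37, giving (1/√37)^37 ≈ 9.73348e-30.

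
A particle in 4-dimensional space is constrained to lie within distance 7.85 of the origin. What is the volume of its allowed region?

The n-ball volume is π^(n/2)·r^n/Γ(n/2+1). With n=4, r=7.85: V ≈ 18739.1.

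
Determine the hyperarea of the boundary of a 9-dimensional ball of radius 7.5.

S = n·V_n(r)/r = 9·V_9(7.5)/7.5 (volume-to-surface relation), giving 170859375·π^4/56 ≈ 2.97201e+08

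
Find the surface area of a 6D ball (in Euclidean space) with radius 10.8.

|∂B_6(10.8)| ≈ 4.55584e+06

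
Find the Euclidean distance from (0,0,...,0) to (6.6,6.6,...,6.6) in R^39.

Diagonal = √39 · 6.6 ≈ 41.217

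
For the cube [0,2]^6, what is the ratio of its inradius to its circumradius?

For an n-cube of any side s, the inradius is s/2 and the circumradius is s√n/2, so the ratio is 1/√6 ≈ 0.408248.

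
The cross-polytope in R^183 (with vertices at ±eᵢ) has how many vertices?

The 183-dimensional cross-polytope has 2n = 2·183 = 366 vertices.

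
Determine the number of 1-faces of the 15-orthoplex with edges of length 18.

An n-cross-polytope has 2^(k+1)·C(n,k+1) k-faces. Here 2^2·C(15,2) = 4·105 = 420.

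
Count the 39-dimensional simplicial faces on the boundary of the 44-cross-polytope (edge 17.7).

An n-cross-polytope has 2^(k+1)·C(n,k+1) k-faces. Here 2^40·C(44,40) = 1099511627776·135751 = 149259802982219776.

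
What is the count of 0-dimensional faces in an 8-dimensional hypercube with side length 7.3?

Number of 0-faces = C(8,0) · 2^(8-0) = 1 · 256 = 256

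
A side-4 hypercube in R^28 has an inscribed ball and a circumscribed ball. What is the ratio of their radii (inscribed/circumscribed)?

For an n-cube of any side s, the inradius is s/2 and the circumradius is s√n/2, so the ratio is 1/√28 ≈ 0.188982.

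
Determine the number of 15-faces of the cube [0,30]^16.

f_15(16-cube) = (16 choose 15) · 2^1 = 32.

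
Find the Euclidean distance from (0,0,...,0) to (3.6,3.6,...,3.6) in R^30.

||(3.6,3.6,...,3.6)|| = √(30)·3.6 ≈ 19.718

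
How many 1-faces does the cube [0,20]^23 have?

The 23-cube has n·2^(n-1) = 23·2^22 = 23·4194304 = 96468992 edges.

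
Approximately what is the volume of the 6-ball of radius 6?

V_6(6) = π^(6/2) · (6)^6 / Γ(6/2 + 1) = 7776·π^3 ≈ 241105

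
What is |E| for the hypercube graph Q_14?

Number of 1-faces = C(14,1)·2^(14-1) = 14·8192 = 114688.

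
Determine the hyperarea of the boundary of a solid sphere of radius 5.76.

S = n·V_n(r)/r = 3·V_3(5.76)/5.76 (volume-to-surface relation), giving 4πr² = 4π·(5.76)² ≈ 416.922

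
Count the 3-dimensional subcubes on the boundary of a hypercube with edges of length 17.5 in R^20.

Number of 3-faces = C(20,3) · 2^(20-3) = 1140 · 131072 = 149422080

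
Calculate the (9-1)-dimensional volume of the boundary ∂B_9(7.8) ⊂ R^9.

|∂B_9(7.8)| ≈ 4.0674e+08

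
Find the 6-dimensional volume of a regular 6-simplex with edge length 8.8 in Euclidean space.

Volume = 8.8^6 · √(7/2^6) / 6! ≈ 213.316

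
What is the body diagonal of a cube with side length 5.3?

Diagonal = √3 · 5.3 ≈ 9.17987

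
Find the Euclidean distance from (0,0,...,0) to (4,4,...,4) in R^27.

||(4,4,...,4)|| = √(27)·4 ≈ 20.7846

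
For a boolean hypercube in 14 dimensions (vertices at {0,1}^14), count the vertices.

The 14-cube has 2^14 = 16384 vertices.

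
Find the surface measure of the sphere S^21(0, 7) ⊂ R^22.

|∂B_22(7)| = 79792266297612001·π^11/259200 ≈ 9.05679e+16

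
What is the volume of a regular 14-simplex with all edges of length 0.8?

For a regular n-simplex with edge a, V = (a^n / n!)·√((n+1)/2^n). With a=0.8, n=14: V ≈ 1.52647e-14.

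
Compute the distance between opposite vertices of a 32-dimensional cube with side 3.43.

Diagonal = √32 · 3.43 ≈ 19.403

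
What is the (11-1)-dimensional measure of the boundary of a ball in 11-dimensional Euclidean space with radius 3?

|∂B_11(3)| = 139968·π^5/35 ≈ 1.2238e+06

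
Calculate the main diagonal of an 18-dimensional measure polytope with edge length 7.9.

The space diagonal of an n-cube of side s is s√n. Here 7.9·√18 ≈ 33.5169.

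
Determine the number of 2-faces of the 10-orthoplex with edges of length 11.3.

An n-cross-polytope has 2^(k+1)·C(n,k+1) k-faces. Here 2^3·C(10,3) = 8·120 = 960.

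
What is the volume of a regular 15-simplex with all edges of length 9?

V_15 = √(16) · 9^15 / (15! · 2^(15/2)) ≈ 3.47915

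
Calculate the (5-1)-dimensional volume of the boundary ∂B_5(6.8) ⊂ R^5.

S = n·V_n(r)/r = 5·V_5(6.8)/6.8 (volume-to-surface relation), giving 56273.5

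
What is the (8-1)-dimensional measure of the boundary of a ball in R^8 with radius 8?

S_8(8) = 2·π^(8/2)·(8)^7 / Γ(8/2) = 2097152·π^4/3 ≈ 6.80939e+07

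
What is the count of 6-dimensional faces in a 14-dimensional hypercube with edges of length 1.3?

Choose 6 of 14 axes to span the face (C(14,6) = 3003 ways), then fix each of the remaining 8 coordinates at one of its two extreme values (2^8 = 256 ways): 3003·256 = 768768.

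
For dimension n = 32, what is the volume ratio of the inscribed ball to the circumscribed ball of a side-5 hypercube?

V_in/V_out = n^(-n/2) = 32^(-32/2) ≈ 8.27181e-25.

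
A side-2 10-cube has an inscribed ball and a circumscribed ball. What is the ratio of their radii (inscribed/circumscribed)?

r_in / r_out = (2/2) / (2√10/2) = 1/√10 ≈ 0.316228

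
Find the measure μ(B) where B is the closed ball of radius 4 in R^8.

Volume = π^{8/2}·(4)^8/Γ(5) = 8192·π^4/3 ≈ 265992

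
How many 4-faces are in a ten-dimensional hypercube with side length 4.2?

An n-cube has C(n,k)·2^(n-k) k-faces. Here C(10,4)·2^6 = 210·64 = 13440.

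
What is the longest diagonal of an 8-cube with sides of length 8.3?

The space diagonal of an n-cube of side s is s√n. Here 8.3·√8 ≈ 23.4759.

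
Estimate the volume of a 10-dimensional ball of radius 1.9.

The n-ball volume is π^(n/2)·r^n/Γ(n/2+1). With n=10, r=1.9: V ≈ 1563.52.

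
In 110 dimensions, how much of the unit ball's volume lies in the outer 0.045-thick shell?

1 - (1-0.045)^110 ≈ 0.993685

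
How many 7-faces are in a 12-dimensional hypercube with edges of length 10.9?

f_7(12-cube) = (12 choose 7) · 2^5 = 25344.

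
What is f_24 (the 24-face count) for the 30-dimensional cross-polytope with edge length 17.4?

Each 24-face is the convex hull of 25 vertices, one chosen as ±e_i from each of 25 distinct axes: 2^25·C(30,25) = 4781707886592.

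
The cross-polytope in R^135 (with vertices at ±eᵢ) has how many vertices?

An n-cross-polytope has 2n vertices; here n = 135, giving 270.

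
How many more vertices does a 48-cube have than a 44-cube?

The 48-cube has 2^48 = 281474976710656 vertices. The 44-cube has 2^44 = 17592186044416 vertices. Difference: 281474976710656 - 17592186044416 = 263882790666240.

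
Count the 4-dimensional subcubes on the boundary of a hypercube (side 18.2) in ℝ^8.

Number of 4-faces = C(8,4) · 2^(8-4) = 70 · 16 = 1120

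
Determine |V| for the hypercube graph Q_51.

Each vertex is a binary string of length 51, so there are 2^51 = 2251799813685248.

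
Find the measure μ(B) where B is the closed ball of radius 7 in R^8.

V_8(7) = π^(8/2) · (7)^8 / Γ(8/2 + 1) = 5764801·π^4/24 ≈ 2.33977e+07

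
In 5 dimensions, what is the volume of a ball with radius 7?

V_5(7) = π^(5/2) · (7)^5 / Γ(5/2 + 1) = 134456·π^2/15 ≈ 88468.5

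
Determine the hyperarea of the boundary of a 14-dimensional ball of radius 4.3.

S_14(4.3) = 2·π^(14/2)·(4.3)^13 / Γ(14/2) ≈ 1.44157e+09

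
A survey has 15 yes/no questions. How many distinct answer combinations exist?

An n-cube has 2^n vertices; for n = 15 that is 2^15 = 32768.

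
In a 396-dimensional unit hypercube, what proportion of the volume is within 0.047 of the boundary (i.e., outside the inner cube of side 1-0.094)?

Shell fraction = 1 - (1-0.094)^396 ≈ 1 - 1.054e-17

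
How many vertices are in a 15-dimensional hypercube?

Number of 0-faces = C(15,0) · 2^(15-0) = 1 · 32768 = 32768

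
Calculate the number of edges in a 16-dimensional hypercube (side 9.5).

The 16-cube has n·2^(n-1) = 16·2^15 = 16·32768 = 524288 edges.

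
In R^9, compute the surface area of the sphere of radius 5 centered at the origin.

|∂B_9(5)| = 2500000·π^4/21 ≈ 1.15963e+07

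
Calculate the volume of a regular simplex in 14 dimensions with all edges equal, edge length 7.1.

V = (7.1^14 / 14!) · √((14+1) / 2^14) ≈ 0.287107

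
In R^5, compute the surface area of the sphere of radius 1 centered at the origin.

The surface area of an n-ball is 2π^(n/2) r^(n-1) / Γ(n/2). For n=5, r=1: 8·π^2/3 ≈ 26.3189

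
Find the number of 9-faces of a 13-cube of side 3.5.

f_9(13-cube) = (13 choose 9) · 2^4 = 11440.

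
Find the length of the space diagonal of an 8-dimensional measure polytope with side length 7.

The space diagonal of an n-cube of side s is s√n. Here 7·√8 ≈ 19.799.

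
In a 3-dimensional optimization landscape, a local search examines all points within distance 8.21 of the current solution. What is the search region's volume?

The n-ball volume is π^(n/2)·r^n/Γ(n/2+1). With n=3, r=8.21: V ≈ 2318.02.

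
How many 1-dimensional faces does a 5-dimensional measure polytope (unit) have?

An n-cube has C(n,k)·2^(n-k) k-faces. Here C(5,1)·2^4 = 5·16 = 80.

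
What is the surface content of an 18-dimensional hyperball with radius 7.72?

S_18(7.72) = 2·π^(18/2)·(7.72)^17 / Γ(18/2) ≈ 1.81699e+15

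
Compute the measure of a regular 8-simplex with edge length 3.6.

Volume = 3.6^8 · √(9/2^8) / 8! ≈ 0.13119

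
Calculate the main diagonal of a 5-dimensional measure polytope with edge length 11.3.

Diagonal = √5 · 11.3 ≈ 25.2676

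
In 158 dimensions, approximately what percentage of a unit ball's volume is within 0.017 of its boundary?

1 - (1-0.017)^158 ≈ 0.933403 ≈ 93.34%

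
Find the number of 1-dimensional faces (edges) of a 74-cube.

The 74-cube has n·2^(n-1) = 74·2^73 = 74·9444732965739290427392 = 698910239464707491627008 edges.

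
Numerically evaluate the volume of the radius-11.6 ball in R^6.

V_6(11.6) = π^(6/2) · (11.6)^6 / Γ(6/2 + 1) ≈ 1.25906e+07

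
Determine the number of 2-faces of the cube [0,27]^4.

Number of 2-faces = C(4,2) · 2^(4-2) = 6 · 4 = 24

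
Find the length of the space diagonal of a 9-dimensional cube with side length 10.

d = √(10² + 10² + ... + 10²) [9 terms] = √(9·10²) = 10√9 = 30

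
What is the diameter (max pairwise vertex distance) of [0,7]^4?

The space diagonal of an n-cube of side s is s√n. Here 7·√4 = 14.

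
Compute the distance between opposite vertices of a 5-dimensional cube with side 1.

Diagonal = √5 · 1 ≈ 2.23607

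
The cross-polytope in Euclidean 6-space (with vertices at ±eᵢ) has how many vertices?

The vertices are ±e_1, ..., ±e_6, so there are 2·6 = 12.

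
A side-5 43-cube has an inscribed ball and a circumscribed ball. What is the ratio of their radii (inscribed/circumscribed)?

For an n-cube of any side s, the inradius is s/2 and the circumradius is s√n/2, so the ratio is 1/√43 ≈ 0.152499.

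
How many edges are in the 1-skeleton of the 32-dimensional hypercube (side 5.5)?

The 32-cube has n·2^(n-1) = 32·2^31 = 32·2147483648 = 68719476736 edges.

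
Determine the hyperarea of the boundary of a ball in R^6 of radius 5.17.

|∂B_6(5.17)| ≈ 114526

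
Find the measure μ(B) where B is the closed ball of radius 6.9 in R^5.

V_5(6.9) = π^(5/2) · (6.9)^5 / Γ(5/2 + 1) ≈ 82327.3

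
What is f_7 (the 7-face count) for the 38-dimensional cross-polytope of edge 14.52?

Number of 7-faces = 2^(7+1) · C(38,7+1) = 256 · 48903492 = 12519293952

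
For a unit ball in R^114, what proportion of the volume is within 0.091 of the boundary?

1 - (1-0.091)^114 ≈ 0.999981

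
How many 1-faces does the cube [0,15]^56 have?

Number of 1-faces = C(56,1)·2^(56-1) = 56·36028797018963968 = 2017612633061982208.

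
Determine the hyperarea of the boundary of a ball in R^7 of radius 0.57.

The surface area of an n-ball is 2π^(n/2) r^(n-1) / Γ(n/2). For n=7, r=0.57: 1.1343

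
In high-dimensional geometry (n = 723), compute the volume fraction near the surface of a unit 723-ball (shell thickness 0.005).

1 - (1-0.005)^723 ≈ 0.973326 ≈ 97.33%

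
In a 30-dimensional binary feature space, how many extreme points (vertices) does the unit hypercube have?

The 30-cube has 2^30 = 1073741824 vertices.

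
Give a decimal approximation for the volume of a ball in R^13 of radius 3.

The n-ball volume is π^(n/2)·r^n/Γ(n/2+1). With n=13, r=3: V = 7558272·π^6/5005 ≈ 1.45184e+06.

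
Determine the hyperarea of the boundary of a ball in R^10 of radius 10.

|∂B_10(10)| = 250000000·π^5/3 ≈ 2.55016e+10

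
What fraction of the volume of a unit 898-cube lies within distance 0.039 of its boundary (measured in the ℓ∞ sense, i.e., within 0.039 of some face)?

1 - (1 - 2·0.039)^898 = 1 - 0.922^898 ≈ 1 - 2.13e-32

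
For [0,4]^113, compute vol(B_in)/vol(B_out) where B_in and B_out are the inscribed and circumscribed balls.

Volume scales as r^n, and r_in/r_out = 1/√113, giving (1/√113)^113 ≈ 1.00246e-116.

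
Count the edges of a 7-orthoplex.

Number of 1-faces = 2^(1+1) · C(7,1+1) = 4 · 21 = 84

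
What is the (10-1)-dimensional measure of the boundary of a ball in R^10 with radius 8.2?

|∂B_10(8.2)| ≈ 4.27457e+09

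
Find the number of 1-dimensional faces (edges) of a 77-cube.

Each of the 2^77 = 151115727451828646838272 vertices has degree 77; total edges = 77·2^77/2 = 5817955506895402903273472.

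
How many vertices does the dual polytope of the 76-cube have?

The vertices are ±e_1, ..., ±e_76, so there are 2·76 = 152.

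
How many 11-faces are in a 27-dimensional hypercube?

An n-cube has C(n,k)·2^(n-k) k-faces. Here C(27,11)·2^16 = 13037895·65536 = 854451486720.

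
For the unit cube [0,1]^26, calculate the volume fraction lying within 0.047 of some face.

1 - (1 - 2·0.047)^26 = 1 - 0.906^26 ≈ 0.923205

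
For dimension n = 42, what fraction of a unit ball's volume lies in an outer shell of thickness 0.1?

1 - (1-0.1)^42 ≈ 0.988027 ≈ 98.80%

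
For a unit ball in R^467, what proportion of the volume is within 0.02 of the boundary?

V(inner)/V(outer) = ((1-0.02)/1)^467 ≈ 7.991e-05, so the shell fraction is 0.99992.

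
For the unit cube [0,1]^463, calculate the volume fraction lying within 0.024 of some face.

The inner cube has side 1-2·0.024 = 0.952 and volume (0.952)^463 ≈ 1.285e-10, so the shell holds 1 - 1.285e-10 of the volume.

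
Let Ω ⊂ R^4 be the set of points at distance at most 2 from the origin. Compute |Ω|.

The n-ball volume is π^(n/2)·r^n/Γ(n/2+1). With n=4, r=2: V = 8·π^2 ≈ 78.9568.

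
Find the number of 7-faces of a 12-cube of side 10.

Choose 7 of 12 axes to span the face (C(12,7) = 792 ways), then fix each of the remaining 5 coordinates at one of its two extreme values (2^5 = 32 ways): 792·32 = 25344.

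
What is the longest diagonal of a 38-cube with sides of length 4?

||(4,4,...,4)|| = √(38)·4 ≈ 24.6577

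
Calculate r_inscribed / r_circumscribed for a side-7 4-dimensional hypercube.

Ratio = (s/2)/(s√4/2) = 4^(-1/2) ≈ 0.5.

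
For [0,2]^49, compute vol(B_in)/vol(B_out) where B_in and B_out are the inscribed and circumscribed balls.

Volume scales as r^n, and r_in/r_out = 1/√49, giving (1/√49)^49 ≈ 3.89221e-42.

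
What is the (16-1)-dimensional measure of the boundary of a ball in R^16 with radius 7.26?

The surface area of an n-ball is 2π^(n/2) r^(n-1) / Γ(n/2). For n=16, r=7.26: 3.08921e+13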